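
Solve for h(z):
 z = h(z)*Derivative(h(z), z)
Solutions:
 h(z) = -sqrt(C1 + z^2)
 h(z) = sqrt(C1 + z^2)


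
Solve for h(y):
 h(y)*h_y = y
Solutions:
 h(y) = -sqrt(C1 + y^2)
 h(y) = sqrt(C1 + y^2)


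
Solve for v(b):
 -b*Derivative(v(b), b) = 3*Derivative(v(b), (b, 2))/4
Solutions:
 v(b) = C1 + C2*erf(sqrt(6)*b/3)


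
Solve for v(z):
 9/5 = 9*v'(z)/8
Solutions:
 v(z) = C1 + 8*z/5


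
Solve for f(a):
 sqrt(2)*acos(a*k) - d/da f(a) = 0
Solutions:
 f(a) = C1 + sqrt(2)*Piecewise((a*acos(a*k) - sqrt(-a^2*k^2 + 1)/k, Ne(k, 0)), (pi*a/2, True))


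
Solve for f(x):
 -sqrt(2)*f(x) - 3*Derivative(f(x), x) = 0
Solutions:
 f(x) = C1*exp(-sqrt(2)*x/3)


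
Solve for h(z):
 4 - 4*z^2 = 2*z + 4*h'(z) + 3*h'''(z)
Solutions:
 h(z) = C1 + C2*sin(2*sqrt(3)*z/3) + C3*cos(2*sqrt(3)*z/3) - z^3/3 - z^2/4 + 5*z/2


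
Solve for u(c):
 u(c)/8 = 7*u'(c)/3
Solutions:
 u(c) = C1*exp(3*c/56)


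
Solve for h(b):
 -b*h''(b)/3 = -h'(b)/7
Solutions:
 h(b) = C1 + C2*b^(10/7)


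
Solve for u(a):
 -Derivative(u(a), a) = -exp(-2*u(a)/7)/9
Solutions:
 u(a) = 7*log(-sqrt(C1 + a)) - 7*log(21) + 7*log(14)/2
 u(a) = 7*log(C1 + a)/2 - 7*log(21) + 7*log(14)/2


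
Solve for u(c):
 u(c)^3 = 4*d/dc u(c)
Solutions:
 u(c) = -sqrt(2)*sqrt(-1/(C1 + c))
 u(c) = sqrt(2)*sqrt(-1/(C1 + c))


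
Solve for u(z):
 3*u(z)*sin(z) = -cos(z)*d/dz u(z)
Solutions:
 u(z) = C1*cos(z)^3


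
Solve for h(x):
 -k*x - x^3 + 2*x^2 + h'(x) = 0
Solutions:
 h(x) = C1 + k*x^2/2 + x^4/4 - 2*x^3/3


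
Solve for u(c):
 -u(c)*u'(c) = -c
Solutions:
 u(c) = -sqrt(C1 + c^2)
 u(c) = sqrt(C1 + c^2)


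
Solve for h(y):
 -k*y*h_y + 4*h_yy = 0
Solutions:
 h(y) = Piecewise((-sqrt(2)*sqrt(pi)*C1*erf(sqrt(2)*y*sqrt(-k)/4)/sqrt(-k) - C2, (k > 0) | (k < 0)), (-C1*y - C2, True))


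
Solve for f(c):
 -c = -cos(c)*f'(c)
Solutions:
 f(c) = C1 + Integral(c/cos(c), c)


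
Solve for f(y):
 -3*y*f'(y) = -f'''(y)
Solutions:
 f(y) = C1 + Integral(C2*airyai(3^(1/3)*y) + C3*airybi(3^(1/3)*y), y)


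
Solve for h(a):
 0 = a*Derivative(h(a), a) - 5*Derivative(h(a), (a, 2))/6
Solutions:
 h(a) = C1 + C2*erfi(sqrt(15)*a/5)


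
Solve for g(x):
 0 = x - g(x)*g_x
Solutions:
 g(x) = -sqrt(C1 + x^2)
 g(x) = sqrt(C1 + x^2)


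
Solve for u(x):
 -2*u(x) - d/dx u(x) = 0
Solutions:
 u(x) = C1*exp(-2*x)


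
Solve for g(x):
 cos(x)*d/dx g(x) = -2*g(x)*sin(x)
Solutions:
 g(x) = C1*cos(x)^2


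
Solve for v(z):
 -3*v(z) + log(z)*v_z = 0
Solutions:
 v(z) = C1*exp(3*li(z))


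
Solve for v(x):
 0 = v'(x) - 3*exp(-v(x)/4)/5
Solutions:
 v(x) = 4*log(C1 + 3*x/20)


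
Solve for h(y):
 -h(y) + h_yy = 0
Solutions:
 h(y) = C1*exp(-y) + C2*exp(y)


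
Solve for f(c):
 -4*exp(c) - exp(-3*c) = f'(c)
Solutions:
 f(c) = C1 - 4*exp(c) + exp(-3*c)/3


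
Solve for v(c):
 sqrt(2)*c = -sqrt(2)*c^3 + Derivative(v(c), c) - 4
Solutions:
 v(c) = C1 + sqrt(2)*c^4/4 + sqrt(2)*c^2/2 + 4*c


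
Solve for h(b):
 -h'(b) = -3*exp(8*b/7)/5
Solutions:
 h(b) = C1 + 21*exp(8*b/7)/40


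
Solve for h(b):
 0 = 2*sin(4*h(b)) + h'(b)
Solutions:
 h(b) = -acos((-C1 - exp(16*b))/(C1 - exp(16*b)))/4 + pi/2
 h(b) = acos((-C1 - exp(16*b))/(C1 - exp(16*b)))/4


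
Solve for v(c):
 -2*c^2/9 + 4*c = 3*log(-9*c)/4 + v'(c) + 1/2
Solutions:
 v(c) = C1 - 2*c^3/27 + 2*c^2 - 3*c*log(-c)/4 + c*(1 - 6*log(3))/4


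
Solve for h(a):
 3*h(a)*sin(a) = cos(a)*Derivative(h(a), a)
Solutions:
 h(a) = C1/cos(a)^3


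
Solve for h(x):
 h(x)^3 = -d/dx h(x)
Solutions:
 h(x) = -sqrt(2)*sqrt(-1/(C1 - x))/2
 h(x) = sqrt(2)*sqrt(-1/(C1 - x))/2


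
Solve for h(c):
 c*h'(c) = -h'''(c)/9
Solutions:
 h(c) = C1 + Integral(C2*airyai(-3^(2/3)*c) + C3*airybi(-3^(2/3)*c), c)


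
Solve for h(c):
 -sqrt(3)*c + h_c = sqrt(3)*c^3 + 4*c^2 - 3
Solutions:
 h(c) = C1 + sqrt(3)*c^4/4 + 4*c^3/3 + sqrt(3)*c^2/2 - 3*c


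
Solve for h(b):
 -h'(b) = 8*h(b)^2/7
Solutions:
 h(b) = 7/(C1 + 8*b)


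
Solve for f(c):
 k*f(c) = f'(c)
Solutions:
 f(c) = C1*exp(c*k)


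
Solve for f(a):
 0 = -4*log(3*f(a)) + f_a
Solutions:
 -Integral(1/(log(_y) + log(3)), (_y, f(a)))/4 = C1 - a


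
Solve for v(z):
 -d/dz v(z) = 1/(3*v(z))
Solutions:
 v(z) = -sqrt(C1 - 6*z)/3
 v(z) = sqrt(C1 - 6*z)/3


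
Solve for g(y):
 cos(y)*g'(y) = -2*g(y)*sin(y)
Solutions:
 g(y) = C1*cos(y)^2


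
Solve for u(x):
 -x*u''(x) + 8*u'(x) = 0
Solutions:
 u(x) = C1 + C2*x^9


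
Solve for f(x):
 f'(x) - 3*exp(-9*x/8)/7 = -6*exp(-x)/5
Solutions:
 f(x) = C1 + 6*exp(-x)/5 - 8*exp(-9*x/8)/21


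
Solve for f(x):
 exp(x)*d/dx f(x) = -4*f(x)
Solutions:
 f(x) = C1*exp(4*exp(-x))


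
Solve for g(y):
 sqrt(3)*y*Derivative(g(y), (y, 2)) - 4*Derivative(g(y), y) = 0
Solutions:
 g(y) = C1 + C2*y^(1 + 4*sqrt(3)/3)


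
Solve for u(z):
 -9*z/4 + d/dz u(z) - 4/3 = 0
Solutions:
 u(z) = C1 + 9*z^2/8 + 4*z/3


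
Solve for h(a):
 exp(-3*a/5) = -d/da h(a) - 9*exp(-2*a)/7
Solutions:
 h(a) = C1 + 9*exp(-2*a)/14 + 5*exp(-3*a/5)/3


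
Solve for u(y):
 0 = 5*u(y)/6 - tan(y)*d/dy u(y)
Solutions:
 u(y) = C1*sin(y)^(5/6)


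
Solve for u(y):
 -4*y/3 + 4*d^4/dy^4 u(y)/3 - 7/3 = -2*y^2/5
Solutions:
 u(y) = C1 + C2*y + C3*y^2 + C4*y^3 - y^6/1200 + y^5/120 + 7*y^4/96


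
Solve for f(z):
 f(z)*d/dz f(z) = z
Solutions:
 f(z) = -sqrt(C1 + z^2)
 f(z) = sqrt(C1 + z^2)


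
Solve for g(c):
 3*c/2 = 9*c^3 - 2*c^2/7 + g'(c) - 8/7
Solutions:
 g(c) = C1 - 9*c^4/4 + 2*c^3/21 + 3*c^2/4 + 8*c/7


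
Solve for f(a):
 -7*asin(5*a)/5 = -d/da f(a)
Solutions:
 f(a) = C1 + 7*a*asin(5*a)/5 + 7*sqrt(1 - 25*a^2)/25


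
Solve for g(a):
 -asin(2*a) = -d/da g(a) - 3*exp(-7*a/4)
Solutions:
 g(a) = C1 + a*asin(2*a) + sqrt(1 - 4*a^2)/2 + 12*exp(-7*a/4)/7


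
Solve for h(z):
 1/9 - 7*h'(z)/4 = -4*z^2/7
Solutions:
 h(z) = C1 + 16*z^3/147 + 4*z/63


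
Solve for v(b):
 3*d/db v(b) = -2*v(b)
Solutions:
 v(b) = C1*exp(-2*b/3)


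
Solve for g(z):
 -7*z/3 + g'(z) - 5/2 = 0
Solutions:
 g(z) = C1 + 7*z^2/6 + 5*z/2


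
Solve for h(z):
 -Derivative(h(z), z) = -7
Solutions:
 h(z) = C1 + 7*z


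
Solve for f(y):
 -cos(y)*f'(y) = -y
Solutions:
 f(y) = C1 + Integral(y/cos(y), y)


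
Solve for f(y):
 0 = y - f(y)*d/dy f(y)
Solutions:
 f(y) = -sqrt(C1 + y^2)
 f(y) = sqrt(C1 + y^2)


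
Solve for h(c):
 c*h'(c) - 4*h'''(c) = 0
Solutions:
 h(c) = C1 + Integral(C2*airyai(2^(1/3)*c/2) + C3*airybi(2^(1/3)*c/2), c)


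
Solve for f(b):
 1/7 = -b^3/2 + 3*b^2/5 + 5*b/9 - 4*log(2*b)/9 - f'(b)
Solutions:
 f(b) = C1 - b^4/8 + b^3/5 + 5*b^2/18 - 4*b*log(b)/9 - 4*b*log(2)/9 + 19*b/63


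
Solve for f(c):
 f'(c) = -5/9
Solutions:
 f(c) = C1 - 5*c/9


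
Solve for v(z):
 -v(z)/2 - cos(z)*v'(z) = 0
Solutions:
 v(z) = C1*(sin(z) - 1)^(1/4)/(sin(z) + 1)^(1/4)


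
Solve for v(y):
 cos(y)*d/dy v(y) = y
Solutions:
 v(y) = C1 + Integral(y/cos(y), y)


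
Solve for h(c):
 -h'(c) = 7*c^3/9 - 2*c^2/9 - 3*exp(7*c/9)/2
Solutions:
 h(c) = C1 - 7*c^4/36 + 2*c^3/27 + 27*exp(7*c/9)/14


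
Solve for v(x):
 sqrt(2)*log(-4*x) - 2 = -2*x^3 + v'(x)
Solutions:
 v(x) = C1 + x^4/2 + sqrt(2)*x*log(-x) + x*(-2 - sqrt(2) + 2*sqrt(2)*log(2))


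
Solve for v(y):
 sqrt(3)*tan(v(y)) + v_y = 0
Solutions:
 v(y) = pi - asin(C1*exp(-sqrt(3)*y))
 v(y) = asin(C1*exp(-sqrt(3)*y))


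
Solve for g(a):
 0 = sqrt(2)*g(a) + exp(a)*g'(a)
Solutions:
 g(a) = C1*exp(sqrt(2)*exp(-a))


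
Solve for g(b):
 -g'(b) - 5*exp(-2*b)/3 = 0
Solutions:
 g(b) = C1 + 5*exp(-2*b)/6


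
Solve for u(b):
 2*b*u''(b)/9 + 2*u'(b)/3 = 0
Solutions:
 u(b) = C1 + C2/b^2


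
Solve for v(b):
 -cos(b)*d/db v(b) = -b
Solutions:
 v(b) = C1 + Integral(b/cos(b), b)


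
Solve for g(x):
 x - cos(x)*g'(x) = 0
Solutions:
 g(x) = C1 + Integral(x/cos(x), x)


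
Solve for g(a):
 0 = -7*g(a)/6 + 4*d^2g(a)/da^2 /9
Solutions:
 g(a) = C1*exp(-sqrt(42)*a/4) + C2*exp(sqrt(42)*a/4)


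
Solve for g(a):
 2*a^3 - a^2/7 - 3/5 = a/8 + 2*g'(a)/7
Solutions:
 g(a) = C1 + 7*a^4/4 - a^3/6 - 7*a^2/32 - 21*a/10


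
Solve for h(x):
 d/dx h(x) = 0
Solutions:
 h(x) = C1


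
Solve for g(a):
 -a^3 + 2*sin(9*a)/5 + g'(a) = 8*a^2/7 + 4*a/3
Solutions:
 g(a) = C1 + a^4/4 + 8*a^3/21 + 2*a^2/3 + 2*cos(9*a)/45


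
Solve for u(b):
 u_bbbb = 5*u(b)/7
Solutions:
 u(b) = C1*exp(-5^(1/4)*7^(3/4)*b/7) + C2*exp(5^(1/4)*7^(3/4)*b/7) + C3*sin(5^(1/4)*7^(3/4)*b/7) + C4*cos(5^(1/4)*7^(3/4)*b/7)


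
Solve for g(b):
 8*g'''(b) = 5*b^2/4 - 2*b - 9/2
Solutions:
 g(b) = C1 + C2*b + C3*b^2 + b^5/384 - b^4/96 - 3*b^3/32


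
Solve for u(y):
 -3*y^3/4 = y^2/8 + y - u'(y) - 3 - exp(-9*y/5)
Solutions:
 u(y) = C1 + 3*y^4/16 + y^3/24 + y^2/2 - 3*y + 5*exp(-9*y/5)/9


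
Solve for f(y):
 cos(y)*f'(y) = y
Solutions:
 f(y) = C1 + Integral(y/cos(y), y)


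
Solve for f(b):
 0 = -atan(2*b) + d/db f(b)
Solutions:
 f(b) = C1 + b*atan(2*b) - log(4*b^2 + 1)/4


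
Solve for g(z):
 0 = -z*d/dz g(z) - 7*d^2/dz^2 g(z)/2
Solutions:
 g(z) = C1 + C2*erf(sqrt(7)*z/7)


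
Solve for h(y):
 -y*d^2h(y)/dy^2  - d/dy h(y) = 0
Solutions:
 h(y) = C1 + C2*log(y)


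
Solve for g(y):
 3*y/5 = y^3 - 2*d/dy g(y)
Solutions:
 g(y) = C1 + y^4/8 - 3*y^2/20


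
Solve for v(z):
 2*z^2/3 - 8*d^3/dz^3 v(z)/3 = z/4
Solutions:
 v(z) = C1 + C2*z + C3*z^2 + z^5/240 - z^4/256


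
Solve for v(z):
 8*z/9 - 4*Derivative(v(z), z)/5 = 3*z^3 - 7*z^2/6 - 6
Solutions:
 v(z) = C1 - 15*z^4/16 + 35*z^3/72 + 5*z^2/9 + 15*z/2


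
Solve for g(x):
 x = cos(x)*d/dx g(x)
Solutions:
 g(x) = C1 + Integral(x/cos(x), x)


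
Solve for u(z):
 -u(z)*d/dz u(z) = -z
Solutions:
 u(z) = -sqrt(C1 + z^2)
 u(z) = sqrt(C1 + z^2)


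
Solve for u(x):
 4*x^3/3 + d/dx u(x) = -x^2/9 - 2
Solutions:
 u(x) = C1 - x^4/3 - x^3/27 - 2*x


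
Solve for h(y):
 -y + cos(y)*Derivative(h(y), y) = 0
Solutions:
 h(y) = C1 + Integral(y/cos(y), y)


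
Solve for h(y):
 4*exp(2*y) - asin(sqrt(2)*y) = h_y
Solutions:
 h(y) = C1 - y*asin(sqrt(2)*y) - sqrt(2)*sqrt(1 - 2*y^2)/2 + 2*exp(2*y)


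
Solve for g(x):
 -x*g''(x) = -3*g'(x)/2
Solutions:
 g(x) = C1 + C2*x^(5/2)


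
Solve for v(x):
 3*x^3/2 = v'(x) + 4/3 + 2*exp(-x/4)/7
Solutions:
 v(x) = C1 + 3*x^4/8 - 4*x/3 + 8*exp(-x/4)/7


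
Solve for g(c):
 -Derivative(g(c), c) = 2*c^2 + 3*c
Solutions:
 g(c) = C1 - 2*c^3/3 - 3*c^2/2


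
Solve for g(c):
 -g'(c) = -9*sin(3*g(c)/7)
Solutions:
 -9*c + 7*log(cos(3*g(c)/7) - 1)/6 - 7*log(cos(3*g(c)/7) + 1)/6 = C1


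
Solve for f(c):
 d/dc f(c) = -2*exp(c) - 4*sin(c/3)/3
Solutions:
 f(c) = C1 - 2*exp(c) + 4*cos(c/3)


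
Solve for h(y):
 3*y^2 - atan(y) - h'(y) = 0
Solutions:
 h(y) = C1 + y^3 - y*atan(y) + log(y^2 + 1)/2


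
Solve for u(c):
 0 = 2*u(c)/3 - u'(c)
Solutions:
 u(c) = C1*exp(2*c/3)


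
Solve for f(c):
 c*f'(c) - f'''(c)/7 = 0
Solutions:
 f(c) = C1 + Integral(C2*airyai(7^(1/3)*c) + C3*airybi(7^(1/3)*c), c)


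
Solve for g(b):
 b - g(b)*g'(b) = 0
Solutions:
 g(b) = -sqrt(C1 + b^2)
 g(b) = sqrt(C1 + b^2)


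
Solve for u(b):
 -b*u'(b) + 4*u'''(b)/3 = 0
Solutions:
 u(b) = C1 + Integral(C2*airyai(6^(1/3)*b/2) + C3*airybi(6^(1/3)*b/2), b)


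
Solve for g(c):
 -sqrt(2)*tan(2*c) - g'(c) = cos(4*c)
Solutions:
 g(c) = C1 + sqrt(2)*log(cos(2*c))/2 - sin(4*c)/4


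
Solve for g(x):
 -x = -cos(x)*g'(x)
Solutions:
 g(x) = C1 + Integral(x/cos(x), x)


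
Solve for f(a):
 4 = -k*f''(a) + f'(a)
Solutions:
 f(a) = C1 + C2*exp(a/k) + 4*a


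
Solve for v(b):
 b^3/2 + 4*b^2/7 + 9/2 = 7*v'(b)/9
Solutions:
 v(b) = C1 + 9*b^4/56 + 12*b^3/49 + 81*b/14


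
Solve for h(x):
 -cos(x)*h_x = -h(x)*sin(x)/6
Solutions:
 h(x) = C1/cos(x)^(1/6)


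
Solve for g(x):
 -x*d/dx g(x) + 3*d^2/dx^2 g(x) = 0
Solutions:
 g(x) = C1 + C2*erfi(sqrt(6)*x/6)


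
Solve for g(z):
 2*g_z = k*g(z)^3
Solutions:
 g(z) = -sqrt(-1/(C1 + k*z))
 g(z) = sqrt(-1/(C1 + k*z))


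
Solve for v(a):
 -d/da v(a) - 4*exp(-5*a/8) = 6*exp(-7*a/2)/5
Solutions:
 v(a) = C1 + 12*exp(-7*a/2)/35 + 32*exp(-5*a/8)/5


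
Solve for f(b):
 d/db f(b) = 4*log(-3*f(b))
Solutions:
 -Integral(1/(log(-_y) + log(3)), (_y, f(b)))/4 = C1 - b


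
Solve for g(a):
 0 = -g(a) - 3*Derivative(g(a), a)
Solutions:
 g(a) = C1*exp(-a/3)


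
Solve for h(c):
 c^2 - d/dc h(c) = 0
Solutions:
 h(c) = C1 + c^3/3


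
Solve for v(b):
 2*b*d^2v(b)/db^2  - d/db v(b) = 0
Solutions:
 v(b) = C1 + C2*b^(3/2)


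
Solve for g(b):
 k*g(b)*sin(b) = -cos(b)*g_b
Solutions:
 g(b) = C1*exp(k*log(cos(b)))


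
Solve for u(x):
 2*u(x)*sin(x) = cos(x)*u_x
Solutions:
 u(x) = C1/cos(x)^2


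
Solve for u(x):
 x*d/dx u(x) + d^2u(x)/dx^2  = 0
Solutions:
 u(x) = C1 + C2*erf(sqrt(2)*x/2)


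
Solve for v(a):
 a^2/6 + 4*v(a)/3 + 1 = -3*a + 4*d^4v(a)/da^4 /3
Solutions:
 v(a) = C1*exp(-a) + C2*exp(a) + C3*sin(a) + C4*cos(a) - a^2/8 - 9*a/4 - 3/4


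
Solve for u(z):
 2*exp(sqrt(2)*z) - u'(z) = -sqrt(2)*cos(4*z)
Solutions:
 u(z) = C1 + sqrt(2)*exp(sqrt(2)*z) + sqrt(2)*sin(4*z)/4


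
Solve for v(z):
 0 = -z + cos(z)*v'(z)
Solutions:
 v(z) = C1 + Integral(z/cos(z), z)


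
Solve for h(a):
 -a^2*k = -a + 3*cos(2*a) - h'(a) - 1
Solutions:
 h(a) = C1 + a^3*k/3 - a^2/2 - a + 3*sin(2*a)/2


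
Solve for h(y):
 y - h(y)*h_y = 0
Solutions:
 h(y) = -sqrt(C1 + y^2)
 h(y) = sqrt(C1 + y^2)


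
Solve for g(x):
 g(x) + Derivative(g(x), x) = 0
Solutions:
 g(x) = C1*exp(-x)


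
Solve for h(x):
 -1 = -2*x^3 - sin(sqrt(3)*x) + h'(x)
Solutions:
 h(x) = C1 + x^4/2 - x - sqrt(3)*cos(sqrt(3)*x)/3


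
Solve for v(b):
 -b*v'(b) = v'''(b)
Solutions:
 v(b) = C1 + Integral(C2*airyai(-b) + C3*airybi(-b), b)


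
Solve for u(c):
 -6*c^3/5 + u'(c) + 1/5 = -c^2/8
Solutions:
 u(c) = C1 + 3*c^4/10 - c^3/24 - c/5


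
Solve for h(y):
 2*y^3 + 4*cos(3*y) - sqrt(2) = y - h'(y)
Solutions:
 h(y) = C1 - y^4/2 + y^2/2 + sqrt(2)*y - 4*sin(3*y)/3


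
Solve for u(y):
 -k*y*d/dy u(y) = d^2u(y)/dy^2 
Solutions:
 u(y) = Piecewise((-sqrt(2)*sqrt(pi)*C1*erf(sqrt(2)*sqrt(k)*y/2)/(2*sqrt(k)) - C2, (k > 0) | (k < 0)), (-C1*y - C2, True))


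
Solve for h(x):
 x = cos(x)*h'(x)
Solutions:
 h(x) = C1 + Integral(x/cos(x), x)


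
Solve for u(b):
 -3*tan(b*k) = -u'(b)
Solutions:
 u(b) = C1 + 3*Piecewise((-log(cos(b*k))/k, Ne(k, 0)), (0, True))


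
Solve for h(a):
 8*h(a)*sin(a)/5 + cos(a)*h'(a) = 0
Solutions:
 h(a) = C1*cos(a)^(8/5)


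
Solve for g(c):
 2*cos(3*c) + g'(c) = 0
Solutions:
 g(c) = C1 - 2*sin(3*c)/3


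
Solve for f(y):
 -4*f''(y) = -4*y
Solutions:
 f(y) = C1 + C2*y + y^3/6


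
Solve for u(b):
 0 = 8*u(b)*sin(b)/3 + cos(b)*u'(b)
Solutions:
 u(b) = C1*cos(b)^(8/3)


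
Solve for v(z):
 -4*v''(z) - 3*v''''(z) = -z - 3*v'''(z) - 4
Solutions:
 v(z) = C1 + C2*z + z^3/24 + 19*z^2/32 + (C3*sin(sqrt(39)*z/6) + C4*cos(sqrt(39)*z/6))*exp(z/2)


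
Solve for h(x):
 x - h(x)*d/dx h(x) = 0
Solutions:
 h(x) = -sqrt(C1 + x^2)
 h(x) = sqrt(C1 + x^2)


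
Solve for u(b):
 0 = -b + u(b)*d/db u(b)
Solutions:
 u(b) = -sqrt(C1 + b^2)
 u(b) = sqrt(C1 + b^2)


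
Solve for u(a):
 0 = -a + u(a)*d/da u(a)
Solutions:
 u(a) = -sqrt(C1 + a^2)
 u(a) = sqrt(C1 + a^2)


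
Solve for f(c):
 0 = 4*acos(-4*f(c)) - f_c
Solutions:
 Integral(1/acos(-4*_y), (_y, f(c))) = C1 + 4*c


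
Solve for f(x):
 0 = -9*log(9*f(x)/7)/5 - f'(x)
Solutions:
 5*Integral(1/(log(_y) - log(7) + 2*log(3)), (_y, f(x)))/9 = C1 - x


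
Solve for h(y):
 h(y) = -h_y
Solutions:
 h(y) = C1*exp(-y)


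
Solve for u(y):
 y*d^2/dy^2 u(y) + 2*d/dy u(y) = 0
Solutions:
 u(y) = C1 + C2/y


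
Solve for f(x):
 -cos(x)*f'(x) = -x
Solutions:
 f(x) = C1 + Integral(x/cos(x), x)


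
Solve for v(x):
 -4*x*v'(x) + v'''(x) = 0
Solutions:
 v(x) = C1 + Integral(C2*airyai(2^(2/3)*x) + C3*airybi(2^(2/3)*x), x)


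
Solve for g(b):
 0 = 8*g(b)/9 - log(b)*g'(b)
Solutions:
 g(b) = C1*exp(8*li(b)/9)


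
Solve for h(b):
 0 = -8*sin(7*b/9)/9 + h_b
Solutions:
 h(b) = C1 - 8*cos(7*b/9)/7


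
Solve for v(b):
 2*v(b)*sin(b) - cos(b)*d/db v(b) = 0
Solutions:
 v(b) = C1/cos(b)^2


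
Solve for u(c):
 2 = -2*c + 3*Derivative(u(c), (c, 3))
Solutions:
 u(c) = C1 + C2*c + C3*c^2 + c^4/36 + c^3/9


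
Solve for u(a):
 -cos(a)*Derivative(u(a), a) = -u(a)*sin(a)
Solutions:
 u(a) = C1/cos(a)


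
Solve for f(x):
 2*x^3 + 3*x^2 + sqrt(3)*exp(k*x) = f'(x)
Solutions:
 f(x) = C1 + x^4/2 + x^3 + sqrt(3)*exp(k*x)/k


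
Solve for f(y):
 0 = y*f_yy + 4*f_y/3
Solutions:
 f(y) = C1 + C2/y^(1/3)


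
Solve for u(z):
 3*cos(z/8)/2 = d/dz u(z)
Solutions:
 u(z) = C1 + 12*sin(z/8)


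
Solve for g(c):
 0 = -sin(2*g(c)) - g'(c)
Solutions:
 g(c) = pi - acos((-C1 - exp(4*c))/(C1 - exp(4*c)))/2
 g(c) = acos((-C1 - exp(4*c))/(C1 - exp(4*c)))/2


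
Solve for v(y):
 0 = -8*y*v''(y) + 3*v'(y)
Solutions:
 v(y) = C1 + C2*y^(11/8)


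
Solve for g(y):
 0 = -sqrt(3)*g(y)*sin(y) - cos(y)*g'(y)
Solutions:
 g(y) = C1*cos(y)^(sqrt(3))


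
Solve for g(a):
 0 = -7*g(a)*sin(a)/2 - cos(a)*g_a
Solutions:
 g(a) = C1*cos(a)^(7/2)


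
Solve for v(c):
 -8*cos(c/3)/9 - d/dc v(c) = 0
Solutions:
 v(c) = C1 - 8*sin(c/3)/3


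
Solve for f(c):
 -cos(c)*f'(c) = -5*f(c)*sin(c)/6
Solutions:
 f(c) = C1/cos(c)^(5/6)


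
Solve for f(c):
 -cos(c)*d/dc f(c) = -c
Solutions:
 f(c) = C1 + Integral(c/cos(c), c)


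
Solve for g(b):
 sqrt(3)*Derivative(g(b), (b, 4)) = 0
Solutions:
 g(b) = C1 + C2*b + C3*b^2 + C4*b^3


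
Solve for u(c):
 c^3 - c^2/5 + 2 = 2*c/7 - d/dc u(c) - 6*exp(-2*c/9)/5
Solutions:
 u(c) = C1 - c^4/4 + c^3/15 + c^2/7 - 2*c + 27*exp(-2*c/9)/5


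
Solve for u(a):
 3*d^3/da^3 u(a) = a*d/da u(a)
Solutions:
 u(a) = C1 + Integral(C2*airyai(3^(2/3)*a/3) + C3*airybi(3^(2/3)*a/3), a)


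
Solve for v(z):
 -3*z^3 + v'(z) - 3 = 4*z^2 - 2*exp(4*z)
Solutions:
 v(z) = C1 + 3*z^4/4 + 4*z^3/3 + 3*z - exp(4*z)/2


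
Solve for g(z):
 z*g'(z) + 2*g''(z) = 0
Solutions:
 g(z) = C1 + C2*erf(z/2)


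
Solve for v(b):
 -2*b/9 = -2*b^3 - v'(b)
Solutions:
 v(b) = C1 - b^4/2 + b^2/9


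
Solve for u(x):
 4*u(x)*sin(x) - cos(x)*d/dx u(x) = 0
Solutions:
 u(x) = C1/cos(x)^4


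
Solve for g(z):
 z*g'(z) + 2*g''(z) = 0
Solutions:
 g(z) = C1 + C2*erf(z/2)


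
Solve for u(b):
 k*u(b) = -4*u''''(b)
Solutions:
 u(b) = C1*exp(-sqrt(2)*b*(-k)^(1/4)/2) + C2*exp(sqrt(2)*b*(-k)^(1/4)/2) + C3*exp(-sqrt(2)*I*b*(-k)^(1/4)/2) + C4*exp(sqrt(2)*I*b*(-k)^(1/4)/2)


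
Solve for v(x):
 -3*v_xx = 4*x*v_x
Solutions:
 v(x) = C1 + C2*erf(sqrt(6)*x/3)


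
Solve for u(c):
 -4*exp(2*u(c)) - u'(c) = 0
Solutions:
 u(c) = log(-sqrt(-1/(C1 - 4*c))) - log(2)/2
 u(c) = log(-1/(C1 - 4*c))/2 - log(2)/2


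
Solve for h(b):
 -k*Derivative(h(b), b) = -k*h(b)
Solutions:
 h(b) = C1*exp(b)


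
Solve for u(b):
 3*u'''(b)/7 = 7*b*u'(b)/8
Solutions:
 u(b) = C1 + Integral(C2*airyai(21^(2/3)*b/6) + C3*airybi(21^(2/3)*b/6), b)


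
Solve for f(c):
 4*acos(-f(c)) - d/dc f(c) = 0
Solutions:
 Integral(1/acos(-_y), (_y, f(c))) = C1 + 4*c


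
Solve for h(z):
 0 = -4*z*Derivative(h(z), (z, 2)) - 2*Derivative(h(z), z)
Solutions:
 h(z) = C1 + C2*sqrt(z)


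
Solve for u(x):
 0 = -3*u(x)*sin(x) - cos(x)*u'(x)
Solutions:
 u(x) = C1*cos(x)^3


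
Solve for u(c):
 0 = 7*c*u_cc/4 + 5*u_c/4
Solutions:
 u(c) = C1 + C2*c^(2/7)


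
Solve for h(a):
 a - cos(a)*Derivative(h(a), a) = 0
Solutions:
 h(a) = C1 + Integral(a/cos(a), a)


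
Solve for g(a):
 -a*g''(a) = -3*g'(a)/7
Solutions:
 g(a) = C1 + C2*a^(10/7)


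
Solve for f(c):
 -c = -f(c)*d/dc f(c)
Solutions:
 f(c) = -sqrt(C1 + c^2)
 f(c) = sqrt(C1 + c^2)


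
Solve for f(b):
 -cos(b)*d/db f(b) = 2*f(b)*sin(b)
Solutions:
 f(b) = C1*cos(b)^2


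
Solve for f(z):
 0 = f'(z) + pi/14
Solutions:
 f(z) = C1 - pi*z/14


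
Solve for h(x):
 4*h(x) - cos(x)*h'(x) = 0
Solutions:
 h(x) = C1*(sin(x)^2 + 2*sin(x) + 1)/(sin(x)^2 - 2*sin(x) + 1)


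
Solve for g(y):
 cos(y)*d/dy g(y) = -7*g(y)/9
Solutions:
 g(y) = C1*(sin(y) - 1)^(7/18)/(sin(y) + 1)^(7/18)


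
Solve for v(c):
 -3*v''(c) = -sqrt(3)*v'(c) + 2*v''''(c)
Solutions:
 v(c) = C1 + C2*exp(2^(1/3)*3^(1/6)*c*(-3^(2/3)*(3 + sqrt(15))^(1/3) + 3*2^(1/3)/(3 + sqrt(15))^(1/3))/12)*sin(6^(1/3)*c*(6^(1/3)/(3 + sqrt(15))^(1/3) + (3 + sqrt(15))^(1/3))/4) + C3*exp(2^(1/3)*3^(1/6)*c*(-3^(2/3)*(3 + sqrt(15))^(1/3) + 3*2^(1/3)/(3 + sqrt(15))^(1/3))/12)*cos(6^(1/3)*c*(6^(1/3)/(3 + sqrt(15))^(1/3) + (3 + sqrt(15))^(1/3))/4) + C4*exp(-2^(1/3)*3^(1/6)*c*(-3^(2/3)*(3 + sqrt(15))^(1/3) + 3*2^(1/3)/(3 + sqrt(15))^(1/3))/6)


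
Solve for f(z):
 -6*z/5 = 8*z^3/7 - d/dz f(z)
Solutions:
 f(z) = C1 + 2*z^4/7 + 3*z^2/5


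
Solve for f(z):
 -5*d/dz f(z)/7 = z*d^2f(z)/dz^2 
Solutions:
 f(z) = C1 + C2*z^(2/7)


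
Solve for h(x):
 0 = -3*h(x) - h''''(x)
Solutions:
 h(x) = (C1*sin(sqrt(2)*3^(1/4)*x/2) + C2*cos(sqrt(2)*3^(1/4)*x/2))*exp(-sqrt(2)*3^(1/4)*x/2) + (C3*sin(sqrt(2)*3^(1/4)*x/2) + C4*cos(sqrt(2)*3^(1/4)*x/2))*exp(sqrt(2)*3^(1/4)*x/2)


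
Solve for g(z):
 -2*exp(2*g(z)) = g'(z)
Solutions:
 g(z) = log(-sqrt(-1/(C1 - 2*z))) - log(2)/2
 g(z) = log(-1/(C1 - 2*z))/2 - log(2)/2


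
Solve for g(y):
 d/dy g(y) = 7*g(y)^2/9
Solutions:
 g(y) = -9/(C1 + 7*y)


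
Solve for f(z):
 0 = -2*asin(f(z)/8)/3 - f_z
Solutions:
 Integral(1/asin(_y/8), (_y, f(z))) = C1 - 2*z/3


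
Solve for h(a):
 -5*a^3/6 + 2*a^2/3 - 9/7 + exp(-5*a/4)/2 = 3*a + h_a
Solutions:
 h(a) = C1 - 5*a^4/24 + 2*a^3/9 - 3*a^2/2 - 9*a/7 - 2*exp(-5*a/4)/5


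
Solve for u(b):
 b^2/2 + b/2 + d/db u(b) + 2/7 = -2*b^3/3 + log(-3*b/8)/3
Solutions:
 u(b) = C1 - b^4/6 - b^3/6 - b^2/4 + b*log(-b)/3 + b*(-log(2) - 13/21 + log(3)/3)


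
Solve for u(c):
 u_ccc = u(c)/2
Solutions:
 u(c) = C3*exp(2^(2/3)*c/2) + (C1*sin(2^(2/3)*sqrt(3)*c/4) + C2*cos(2^(2/3)*sqrt(3)*c/4))*exp(-2^(2/3)*c/4)


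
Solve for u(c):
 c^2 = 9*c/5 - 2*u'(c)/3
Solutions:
 u(c) = C1 - c^3/2 + 27*c^2/20


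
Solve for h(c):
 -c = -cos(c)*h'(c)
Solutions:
 h(c) = C1 + Integral(c/cos(c), c)


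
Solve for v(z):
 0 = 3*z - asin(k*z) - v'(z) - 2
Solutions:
 v(z) = C1 + 3*z^2/2 - 2*z - Piecewise((z*asin(k*z) + sqrt(-k^2*z^2 + 1)/k, Ne(k, 0)), (0, True))


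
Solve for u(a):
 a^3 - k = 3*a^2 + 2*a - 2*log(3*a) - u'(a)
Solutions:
 u(a) = C1 - a^4/4 + a^3 + a^2 + a*k - 2*a*log(a) - a*log(9) + 2*a


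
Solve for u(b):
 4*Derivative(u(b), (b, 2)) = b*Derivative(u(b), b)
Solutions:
 u(b) = C1 + C2*erfi(sqrt(2)*b/4)


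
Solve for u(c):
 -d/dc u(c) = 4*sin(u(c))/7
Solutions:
 4*c/7 + log(cos(u(c)) - 1)/2 - log(cos(u(c)) + 1)/2 = C1


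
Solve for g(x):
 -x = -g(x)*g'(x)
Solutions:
 g(x) = -sqrt(C1 + x^2)
 g(x) = sqrt(C1 + x^2)


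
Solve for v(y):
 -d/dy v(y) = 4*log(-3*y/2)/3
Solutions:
 v(y) = C1 - 4*y*log(-y)/3 + 4*y*(-log(3) + log(2) + 1)/3


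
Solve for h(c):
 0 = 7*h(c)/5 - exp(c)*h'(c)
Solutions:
 h(c) = C1*exp(-7*exp(-c)/5)


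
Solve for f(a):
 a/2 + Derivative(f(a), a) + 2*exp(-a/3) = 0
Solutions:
 f(a) = C1 - a^2/4 + 6*exp(-a/3)


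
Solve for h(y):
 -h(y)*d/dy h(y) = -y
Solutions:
 h(y) = -sqrt(C1 + y^2)
 h(y) = sqrt(C1 + y^2)


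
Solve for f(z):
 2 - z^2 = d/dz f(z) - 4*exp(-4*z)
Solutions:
 f(z) = C1 - z^3/3 + 2*z - exp(-4*z)


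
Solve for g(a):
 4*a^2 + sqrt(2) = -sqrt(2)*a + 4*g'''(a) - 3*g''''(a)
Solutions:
 g(a) = C1 + C2*a + C3*a^2 + C4*exp(4*a/3) + a^5/60 + a^4*(sqrt(2) + 6)/96 + a^3*(7*sqrt(2) + 18)/96


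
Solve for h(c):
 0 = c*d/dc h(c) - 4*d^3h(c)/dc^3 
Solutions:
 h(c) = C1 + Integral(C2*airyai(2^(1/3)*c/2) + C3*airybi(2^(1/3)*c/2), c)


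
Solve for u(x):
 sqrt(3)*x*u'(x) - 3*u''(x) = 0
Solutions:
 u(x) = C1 + C2*erfi(sqrt(2)*3^(3/4)*x/6)


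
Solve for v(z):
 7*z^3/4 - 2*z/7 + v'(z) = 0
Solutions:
 v(z) = C1 - 7*z^4/16 + z^2/7


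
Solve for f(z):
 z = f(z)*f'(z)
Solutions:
 f(z) = -sqrt(C1 + z^2)
 f(z) = sqrt(C1 + z^2)


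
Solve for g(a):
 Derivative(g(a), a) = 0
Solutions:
 g(a) = C1


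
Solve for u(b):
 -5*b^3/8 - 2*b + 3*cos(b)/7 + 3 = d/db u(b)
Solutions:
 u(b) = C1 - 5*b^4/32 - b^2 + 3*b + 3*sin(b)/7


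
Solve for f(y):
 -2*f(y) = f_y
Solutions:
 f(y) = C1*exp(-2*y)


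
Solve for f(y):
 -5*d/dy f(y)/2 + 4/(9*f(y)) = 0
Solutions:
 f(y) = -sqrt(C1 + 80*y)/15
 f(y) = sqrt(C1 + 80*y)/15


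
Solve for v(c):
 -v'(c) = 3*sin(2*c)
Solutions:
 v(c) = C1 + 3*cos(2*c)/2


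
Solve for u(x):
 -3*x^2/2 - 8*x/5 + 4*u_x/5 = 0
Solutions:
 u(x) = C1 + 5*x^3/8 + x^2


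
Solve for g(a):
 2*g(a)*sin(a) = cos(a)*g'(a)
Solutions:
 g(a) = C1/cos(a)^2


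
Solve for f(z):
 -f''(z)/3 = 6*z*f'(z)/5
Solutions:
 f(z) = C1 + C2*erf(3*sqrt(5)*z/5)


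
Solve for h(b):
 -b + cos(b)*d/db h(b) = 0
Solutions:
 h(b) = C1 + Integral(b/cos(b), b)


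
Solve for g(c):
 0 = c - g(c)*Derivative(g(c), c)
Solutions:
 g(c) = -sqrt(C1 + c^2)
 g(c) = sqrt(C1 + c^2)


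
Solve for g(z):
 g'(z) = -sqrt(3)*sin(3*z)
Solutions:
 g(z) = C1 + sqrt(3)*cos(3*z)/3


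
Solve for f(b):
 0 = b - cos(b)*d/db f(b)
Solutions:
 f(b) = C1 + Integral(b/cos(b), b)


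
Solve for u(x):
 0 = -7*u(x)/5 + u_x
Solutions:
 u(x) = C1*exp(7*x/5)


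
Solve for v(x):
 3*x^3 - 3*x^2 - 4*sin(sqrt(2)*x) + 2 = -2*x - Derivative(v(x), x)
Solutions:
 v(x) = C1 - 3*x^4/4 + x^3 - x^2 - 2*x - 2*sqrt(2)*cos(sqrt(2)*x)


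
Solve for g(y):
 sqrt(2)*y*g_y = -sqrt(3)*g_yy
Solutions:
 g(y) = C1 + C2*erf(6^(3/4)*y/6)


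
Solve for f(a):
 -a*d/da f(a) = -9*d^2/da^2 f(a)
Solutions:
 f(a) = C1 + C2*erfi(sqrt(2)*a/6)


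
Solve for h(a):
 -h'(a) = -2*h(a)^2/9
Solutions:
 h(a) = -9/(C1 + 2*a)


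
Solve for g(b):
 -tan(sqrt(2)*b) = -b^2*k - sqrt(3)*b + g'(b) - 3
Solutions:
 g(b) = C1 + b^3*k/3 + sqrt(3)*b^2/2 + 3*b + sqrt(2)*log(cos(sqrt(2)*b))/2


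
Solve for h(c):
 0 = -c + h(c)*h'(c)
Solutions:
 h(c) = -sqrt(C1 + c^2)
 h(c) = sqrt(C1 + c^2)


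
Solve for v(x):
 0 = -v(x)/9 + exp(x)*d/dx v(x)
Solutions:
 v(x) = C1*exp(-exp(-x)/9)


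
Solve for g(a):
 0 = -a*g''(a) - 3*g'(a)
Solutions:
 g(a) = C1 + C2/a^2


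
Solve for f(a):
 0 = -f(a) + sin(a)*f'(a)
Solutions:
 f(a) = C1*sqrt(cos(a) - 1)/sqrt(cos(a) + 1)


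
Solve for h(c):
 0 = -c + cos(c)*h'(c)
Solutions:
 h(c) = C1 + Integral(c/cos(c), c)


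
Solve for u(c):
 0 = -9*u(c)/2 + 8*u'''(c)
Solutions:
 u(c) = C3*exp(6^(2/3)*c/4) + (C1*sin(3*2^(2/3)*3^(1/6)*c/8) + C2*cos(3*2^(2/3)*3^(1/6)*c/8))*exp(-6^(2/3)*c/8)


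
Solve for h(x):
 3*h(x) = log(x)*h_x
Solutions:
 h(x) = C1*exp(3*li(x))


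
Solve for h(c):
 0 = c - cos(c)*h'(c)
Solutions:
 h(c) = C1 + Integral(c/cos(c), c)


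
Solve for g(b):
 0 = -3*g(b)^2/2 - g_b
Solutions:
 g(b) = 2/(C1 + 3*b)


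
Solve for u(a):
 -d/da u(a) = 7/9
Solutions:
 u(a) = C1 - 7*a/9


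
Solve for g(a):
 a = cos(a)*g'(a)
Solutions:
 g(a) = C1 + Integral(a/cos(a), a)


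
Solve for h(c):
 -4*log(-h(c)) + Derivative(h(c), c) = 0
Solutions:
 -li(-h(c)) = C1 + 4*c


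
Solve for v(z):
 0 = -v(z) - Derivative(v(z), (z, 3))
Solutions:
 v(z) = C3*exp(-z) + (C1*sin(sqrt(3)*z/2) + C2*cos(sqrt(3)*z/2))*exp(z/2)


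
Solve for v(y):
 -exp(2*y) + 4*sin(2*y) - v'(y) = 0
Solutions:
 v(y) = C1 - exp(2*y)/2 - 2*cos(2*y)


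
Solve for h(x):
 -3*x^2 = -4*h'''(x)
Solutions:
 h(x) = C1 + C2*x + C3*x^2 + x^5/80


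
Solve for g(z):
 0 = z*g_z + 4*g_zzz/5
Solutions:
 g(z) = C1 + Integral(C2*airyai(-10^(1/3)*z/2) + C3*airybi(-10^(1/3)*z/2), z)


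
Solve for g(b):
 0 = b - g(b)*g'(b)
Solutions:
 g(b) = -sqrt(C1 + b^2)
 g(b) = sqrt(C1 + b^2)


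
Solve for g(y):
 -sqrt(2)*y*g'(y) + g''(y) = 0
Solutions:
 g(y) = C1 + C2*erfi(2^(3/4)*y/2)


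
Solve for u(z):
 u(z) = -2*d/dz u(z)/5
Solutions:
 u(z) = C1*exp(-5*z/2)


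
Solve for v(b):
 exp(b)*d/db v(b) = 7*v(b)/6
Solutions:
 v(b) = C1*exp(-7*exp(-b)/6)


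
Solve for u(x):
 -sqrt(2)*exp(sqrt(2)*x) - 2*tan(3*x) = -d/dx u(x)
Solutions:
 u(x) = C1 + exp(sqrt(2)*x) - 2*log(cos(3*x))/3


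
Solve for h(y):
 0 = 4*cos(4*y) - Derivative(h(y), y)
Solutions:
 h(y) = C1 + sin(4*y)


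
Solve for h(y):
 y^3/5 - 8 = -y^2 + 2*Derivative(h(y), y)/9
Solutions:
 h(y) = C1 + 9*y^4/40 + 3*y^3/2 - 36*y


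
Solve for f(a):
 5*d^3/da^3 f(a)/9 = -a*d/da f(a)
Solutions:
 f(a) = C1 + Integral(C2*airyai(-15^(2/3)*a/5) + C3*airybi(-15^(2/3)*a/5), a)


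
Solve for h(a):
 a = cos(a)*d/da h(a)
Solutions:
 h(a) = C1 + Integral(a/cos(a), a)


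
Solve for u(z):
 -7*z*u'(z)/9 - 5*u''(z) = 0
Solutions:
 u(z) = C1 + C2*erf(sqrt(70)*z/30)


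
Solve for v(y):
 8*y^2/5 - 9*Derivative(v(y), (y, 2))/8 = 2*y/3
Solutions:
 v(y) = C1 + C2*y + 16*y^4/135 - 8*y^3/81


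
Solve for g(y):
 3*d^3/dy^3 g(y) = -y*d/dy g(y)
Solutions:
 g(y) = C1 + Integral(C2*airyai(-3^(2/3)*y/3) + C3*airybi(-3^(2/3)*y/3), y)


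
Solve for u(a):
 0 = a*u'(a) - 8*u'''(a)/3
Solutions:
 u(a) = C1 + Integral(C2*airyai(3^(1/3)*a/2) + C3*airybi(3^(1/3)*a/2), a)


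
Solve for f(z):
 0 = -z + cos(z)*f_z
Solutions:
 f(z) = C1 + Integral(z/cos(z), z)


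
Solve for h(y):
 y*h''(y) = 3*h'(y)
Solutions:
 h(y) = C1 + C2*y^4


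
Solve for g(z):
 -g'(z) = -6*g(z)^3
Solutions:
 g(z) = -sqrt(2)*sqrt(-1/(C1 + 6*z))/2
 g(z) = sqrt(2)*sqrt(-1/(C1 + 6*z))/2


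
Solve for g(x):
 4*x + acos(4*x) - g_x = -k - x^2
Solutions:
 g(x) = C1 + k*x + x^3/3 + 2*x^2 + x*acos(4*x) - sqrt(1 - 16*x^2)/4


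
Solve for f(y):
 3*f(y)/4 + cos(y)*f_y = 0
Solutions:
 f(y) = C1*(sin(y) - 1)^(3/8)/(sin(y) + 1)^(3/8)


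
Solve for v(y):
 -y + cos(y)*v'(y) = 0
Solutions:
 v(y) = C1 + Integral(y/cos(y), y)


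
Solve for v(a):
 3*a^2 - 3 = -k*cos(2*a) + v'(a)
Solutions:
 v(a) = C1 + a^3 - 3*a + k*sin(2*a)/2


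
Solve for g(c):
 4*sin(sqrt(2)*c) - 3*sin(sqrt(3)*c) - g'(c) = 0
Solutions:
 g(c) = C1 - 2*sqrt(2)*cos(sqrt(2)*c) + sqrt(3)*cos(sqrt(3)*c)


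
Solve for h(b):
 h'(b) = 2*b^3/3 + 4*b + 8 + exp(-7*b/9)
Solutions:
 h(b) = C1 + b^4/6 + 2*b^2 + 8*b - 9*exp(-7*b/9)/7


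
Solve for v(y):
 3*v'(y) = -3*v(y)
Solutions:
 v(y) = C1*exp(-y)


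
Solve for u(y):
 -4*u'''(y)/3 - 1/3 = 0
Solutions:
 u(y) = C1 + C2*y + C3*y^2 - y^3/24


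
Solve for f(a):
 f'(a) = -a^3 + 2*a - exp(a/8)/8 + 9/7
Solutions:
 f(a) = C1 - a^4/4 + a^2 + 9*a/7 - exp(a)^(1/8)


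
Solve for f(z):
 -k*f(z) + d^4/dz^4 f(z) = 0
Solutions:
 f(z) = C1*exp(-k^(1/4)*z) + C2*exp(k^(1/4)*z) + C3*exp(-I*k^(1/4)*z) + C4*exp(I*k^(1/4)*z)


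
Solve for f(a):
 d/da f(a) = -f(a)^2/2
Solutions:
 f(a) = 2/(C1 + a)


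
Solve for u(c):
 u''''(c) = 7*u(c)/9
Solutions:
 u(c) = C1*exp(-sqrt(3)*7^(1/4)*c/3) + C2*exp(sqrt(3)*7^(1/4)*c/3) + C3*sin(sqrt(3)*7^(1/4)*c/3) + C4*cos(sqrt(3)*7^(1/4)*c/3)


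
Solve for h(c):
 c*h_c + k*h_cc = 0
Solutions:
 h(c) = C1 + C2*sqrt(k)*erf(sqrt(2)*c*sqrt(1/k)/2)


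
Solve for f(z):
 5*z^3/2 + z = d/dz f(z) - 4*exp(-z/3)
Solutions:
 f(z) = C1 + 5*z^4/8 + z^2/2 - 12*exp(-z/3)


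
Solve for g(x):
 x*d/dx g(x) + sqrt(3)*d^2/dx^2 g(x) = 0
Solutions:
 g(x) = C1 + C2*erf(sqrt(2)*3^(3/4)*x/6)


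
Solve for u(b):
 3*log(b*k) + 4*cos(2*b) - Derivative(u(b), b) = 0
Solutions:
 u(b) = C1 + 3*b*log(b*k) - 3*b + 2*sin(2*b)


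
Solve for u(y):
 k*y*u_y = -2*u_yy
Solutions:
 u(y) = Piecewise((-sqrt(pi)*C1*erf(sqrt(k)*y/2)/sqrt(k) - C2, (k > 0) | (k < 0)), (-C1*y - C2, True))


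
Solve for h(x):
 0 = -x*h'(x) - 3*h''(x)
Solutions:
 h(x) = C1 + C2*erf(sqrt(6)*x/6)


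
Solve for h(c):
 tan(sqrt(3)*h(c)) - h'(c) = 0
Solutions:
 h(c) = sqrt(3)*(pi - asin(C1*exp(sqrt(3)*c)))/3
 h(c) = sqrt(3)*asin(C1*exp(sqrt(3)*c))/3


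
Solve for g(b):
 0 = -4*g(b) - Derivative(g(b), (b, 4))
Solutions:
 g(b) = (C1*sin(b) + C2*cos(b))*exp(-b) + (C3*sin(b) + C4*cos(b))*exp(b)


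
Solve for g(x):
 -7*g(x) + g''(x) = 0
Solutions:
 g(x) = C1*exp(-sqrt(7)*x) + C2*exp(sqrt(7)*x)


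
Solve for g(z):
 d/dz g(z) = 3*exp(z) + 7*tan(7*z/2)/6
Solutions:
 g(z) = C1 + 3*exp(z) - log(cos(7*z/2))/3


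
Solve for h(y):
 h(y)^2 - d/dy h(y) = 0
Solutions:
 h(y) = -1/(C1 + y)


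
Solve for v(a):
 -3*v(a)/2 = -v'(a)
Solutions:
 v(a) = C1*exp(3*a/2)


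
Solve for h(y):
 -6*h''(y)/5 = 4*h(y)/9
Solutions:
 h(y) = C1*sin(sqrt(30)*y/9) + C2*cos(sqrt(30)*y/9)


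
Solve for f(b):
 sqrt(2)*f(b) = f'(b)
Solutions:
 f(b) = C1*exp(sqrt(2)*b)


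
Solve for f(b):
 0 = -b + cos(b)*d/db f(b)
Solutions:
 f(b) = C1 + Integral(b/cos(b), b)


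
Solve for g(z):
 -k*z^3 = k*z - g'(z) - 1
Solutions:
 g(z) = C1 + k*z^4/4 + k*z^2/2 - z


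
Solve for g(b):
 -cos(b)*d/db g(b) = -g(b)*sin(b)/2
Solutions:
 g(b) = C1/sqrt(cos(b))


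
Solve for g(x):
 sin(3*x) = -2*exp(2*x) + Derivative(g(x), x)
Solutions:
 g(x) = C1 + exp(2*x) - cos(3*x)/3


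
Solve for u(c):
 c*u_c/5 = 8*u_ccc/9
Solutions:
 u(c) = C1 + Integral(C2*airyai(15^(2/3)*c/10) + C3*airybi(15^(2/3)*c/10), c)


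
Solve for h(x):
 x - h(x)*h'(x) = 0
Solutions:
 h(x) = -sqrt(C1 + x^2)
 h(x) = sqrt(C1 + x^2)


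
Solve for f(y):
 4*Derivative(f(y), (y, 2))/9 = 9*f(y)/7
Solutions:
 f(y) = C1*exp(-9*sqrt(7)*y/14) + C2*exp(9*sqrt(7)*y/14)


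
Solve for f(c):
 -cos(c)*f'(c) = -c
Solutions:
 f(c) = C1 + Integral(c/cos(c), c)


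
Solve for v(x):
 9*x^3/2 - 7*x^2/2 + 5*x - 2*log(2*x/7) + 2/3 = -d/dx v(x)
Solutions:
 v(x) = C1 - 9*x^4/8 + 7*x^3/6 - 5*x^2/2 + 2*x*log(x) - 2*x*log(7) - 8*x/3 + 2*x*log(2)


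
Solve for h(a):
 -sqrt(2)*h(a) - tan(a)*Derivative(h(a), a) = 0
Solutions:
 h(a) = C1/sin(a)^(sqrt(2))


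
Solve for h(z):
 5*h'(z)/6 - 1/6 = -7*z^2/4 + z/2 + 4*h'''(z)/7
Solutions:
 h(z) = C1 + C2*exp(-sqrt(210)*z/12) + C3*exp(sqrt(210)*z/12) - 7*z^3/10 + 3*z^2/10 - 67*z/25


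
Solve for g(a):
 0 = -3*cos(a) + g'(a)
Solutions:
 g(a) = C1 + 3*sin(a)


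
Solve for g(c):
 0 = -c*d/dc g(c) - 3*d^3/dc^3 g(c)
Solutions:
 g(c) = C1 + Integral(C2*airyai(-3^(2/3)*c/3) + C3*airybi(-3^(2/3)*c/3), c)


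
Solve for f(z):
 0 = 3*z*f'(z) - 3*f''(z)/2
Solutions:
 f(z) = C1 + C2*erfi(z)


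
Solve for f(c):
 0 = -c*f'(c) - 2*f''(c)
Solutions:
 f(c) = C1 + C2*erf(c/2)


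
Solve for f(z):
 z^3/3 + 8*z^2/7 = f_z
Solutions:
 f(z) = C1 + z^4/12 + 8*z^3/21


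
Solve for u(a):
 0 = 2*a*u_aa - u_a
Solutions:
 u(a) = C1 + C2*a^(3/2)


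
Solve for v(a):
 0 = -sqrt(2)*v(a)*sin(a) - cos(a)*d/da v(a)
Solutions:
 v(a) = C1*cos(a)^(sqrt(2))


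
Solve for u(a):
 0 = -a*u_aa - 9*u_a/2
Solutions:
 u(a) = C1 + C2/a^(7/2)


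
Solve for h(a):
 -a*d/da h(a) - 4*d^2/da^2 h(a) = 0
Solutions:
 h(a) = C1 + C2*erf(sqrt(2)*a/4)


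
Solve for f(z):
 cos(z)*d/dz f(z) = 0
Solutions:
 f(z) = C1


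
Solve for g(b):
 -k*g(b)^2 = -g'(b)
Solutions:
 g(b) = -1/(C1 + b*k)


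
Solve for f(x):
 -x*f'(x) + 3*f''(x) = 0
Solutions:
 f(x) = C1 + C2*erfi(sqrt(6)*x/6)


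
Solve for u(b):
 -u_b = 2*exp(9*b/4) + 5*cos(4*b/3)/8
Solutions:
 u(b) = C1 - 8*exp(9*b/4)/9 - 15*sin(4*b/3)/32


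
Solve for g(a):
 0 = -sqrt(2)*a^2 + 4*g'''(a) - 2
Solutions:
 g(a) = C1 + C2*a + C3*a^2 + sqrt(2)*a^5/240 + a^3/12


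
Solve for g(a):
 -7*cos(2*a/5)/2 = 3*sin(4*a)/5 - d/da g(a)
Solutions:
 g(a) = C1 + 35*sin(2*a/5)/4 - 3*cos(4*a)/20


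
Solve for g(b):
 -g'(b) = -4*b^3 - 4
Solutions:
 g(b) = C1 + b^4 + 4*b


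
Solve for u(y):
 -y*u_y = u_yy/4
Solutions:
 u(y) = C1 + C2*erf(sqrt(2)*y)


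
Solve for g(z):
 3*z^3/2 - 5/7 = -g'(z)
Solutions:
 g(z) = C1 - 3*z^4/8 + 5*z/7


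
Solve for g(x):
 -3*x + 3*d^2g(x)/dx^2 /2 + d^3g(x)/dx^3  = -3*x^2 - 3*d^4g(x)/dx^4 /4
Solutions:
 g(x) = C1 + C2*x - x^4/6 + 7*x^3/9 - 5*x^2/9 + (C3*sin(sqrt(14)*x/3) + C4*cos(sqrt(14)*x/3))*exp(-2*x/3)


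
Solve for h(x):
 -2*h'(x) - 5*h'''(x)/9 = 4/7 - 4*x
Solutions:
 h(x) = C1 + C2*sin(3*sqrt(10)*x/5) + C3*cos(3*sqrt(10)*x/5) + x^2 - 2*x/7


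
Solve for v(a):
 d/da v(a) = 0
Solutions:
 v(a) = C1


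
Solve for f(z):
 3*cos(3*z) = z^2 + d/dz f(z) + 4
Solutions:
 f(z) = C1 - z^3/3 - 4*z + sin(3*z)


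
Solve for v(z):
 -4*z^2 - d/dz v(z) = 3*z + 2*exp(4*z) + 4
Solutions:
 v(z) = C1 - 4*z^3/3 - 3*z^2/2 - 4*z - exp(4*z)/2


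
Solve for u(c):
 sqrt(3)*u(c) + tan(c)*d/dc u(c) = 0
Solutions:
 u(c) = C1/sin(c)^(sqrt(3))


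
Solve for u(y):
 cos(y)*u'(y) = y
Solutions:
 u(y) = C1 + Integral(y/cos(y), y)


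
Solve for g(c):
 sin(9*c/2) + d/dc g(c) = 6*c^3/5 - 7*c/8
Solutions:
 g(c) = C1 + 3*c^4/10 - 7*c^2/16 + 2*cos(9*c/2)/9


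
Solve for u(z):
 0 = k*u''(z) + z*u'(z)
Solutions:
 u(z) = C1 + C2*sqrt(k)*erf(sqrt(2)*z*sqrt(1/k)/2)


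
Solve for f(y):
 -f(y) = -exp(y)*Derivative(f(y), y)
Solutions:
 f(y) = C1*exp(-exp(-y))


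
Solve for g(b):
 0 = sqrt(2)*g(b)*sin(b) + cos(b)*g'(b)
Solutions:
 g(b) = C1*cos(b)^(sqrt(2))


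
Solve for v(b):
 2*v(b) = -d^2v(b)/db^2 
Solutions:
 v(b) = C1*sin(sqrt(2)*b) + C2*cos(sqrt(2)*b)


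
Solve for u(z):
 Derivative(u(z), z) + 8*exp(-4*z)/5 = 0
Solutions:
 u(z) = C1 + 2*exp(-4*z)/5


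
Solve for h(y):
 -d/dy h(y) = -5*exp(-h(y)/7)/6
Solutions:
 h(y) = 7*log(C1 + 5*y/42)


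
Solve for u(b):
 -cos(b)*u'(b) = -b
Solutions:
 u(b) = C1 + Integral(b/cos(b), b)


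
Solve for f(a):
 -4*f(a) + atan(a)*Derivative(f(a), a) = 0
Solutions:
 f(a) = C1*exp(4*Integral(1/atan(a), a))


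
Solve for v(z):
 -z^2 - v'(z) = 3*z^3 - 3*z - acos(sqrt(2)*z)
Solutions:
 v(z) = C1 - 3*z^4/4 - z^3/3 + 3*z^2/2 + z*acos(sqrt(2)*z) - sqrt(2)*sqrt(1 - 2*z^2)/2


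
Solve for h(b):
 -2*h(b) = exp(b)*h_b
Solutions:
 h(b) = C1*exp(2*exp(-b))


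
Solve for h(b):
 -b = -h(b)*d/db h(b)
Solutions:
 h(b) = -sqrt(C1 + b^2)
 h(b) = sqrt(C1 + b^2)


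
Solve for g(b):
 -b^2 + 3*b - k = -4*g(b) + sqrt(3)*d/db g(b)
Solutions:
 g(b) = C1*exp(4*sqrt(3)*b/3) + b^2/4 - 3*b/4 + sqrt(3)*b/8 + k/4 - 3*sqrt(3)/16 + 3/32


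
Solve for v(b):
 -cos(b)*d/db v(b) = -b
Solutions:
 v(b) = C1 + Integral(b/cos(b), b)


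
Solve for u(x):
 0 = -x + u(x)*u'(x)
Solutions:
 u(x) = -sqrt(C1 + x^2)
 u(x) = sqrt(C1 + x^2)


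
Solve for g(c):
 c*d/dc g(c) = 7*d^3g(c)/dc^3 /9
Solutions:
 g(c) = C1 + Integral(C2*airyai(21^(2/3)*c/7) + C3*airybi(21^(2/3)*c/7), c)


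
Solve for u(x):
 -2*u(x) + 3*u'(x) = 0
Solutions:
 u(x) = C1*exp(2*x/3)


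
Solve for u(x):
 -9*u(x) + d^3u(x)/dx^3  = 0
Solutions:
 u(x) = C3*exp(3^(2/3)*x) + (C1*sin(3*3^(1/6)*x/2) + C2*cos(3*3^(1/6)*x/2))*exp(-3^(2/3)*x/2)
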